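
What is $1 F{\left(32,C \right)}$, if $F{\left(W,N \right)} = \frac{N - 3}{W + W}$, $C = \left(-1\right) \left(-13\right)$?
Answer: $\frac{5}{32} \approx 0.15625$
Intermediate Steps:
$C = 13$
$F{\left(W,N \right)} = \frac{-3 + N}{2 W}$
$1 F{\left(32,C \right)} = 1 \frac{-3 + 13}{2 \cdot 32} = 1 \cdot \frac{1}{2} \cdot \frac{1}{32} \cdot 10 = 1 \cdot \frac{5}{32} = \frac{5}{32}$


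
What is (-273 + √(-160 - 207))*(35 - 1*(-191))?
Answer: -61698 + 226*I*√367 ≈ -61698.0 + 4329.5*I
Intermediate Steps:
(-273 + √(-160 - 207))*(35 - 1*(-191)) = (-273 + √(-367))*(35 + 191) = (-273 + I*√367)*226 = -61698 + 226*I*√367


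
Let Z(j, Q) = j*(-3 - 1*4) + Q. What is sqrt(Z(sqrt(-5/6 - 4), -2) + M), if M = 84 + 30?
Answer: sqrt(4032 - 42*I*sqrt(174))/6 ≈ 10.608 - 0.72538*I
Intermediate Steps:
Z(j, Q) = Q - 7*j (Z(j, Q) = j*(-3 - 4) + Q = j*(-7) + Q = -7*j + Q = Q - 7*j)
M = 114
sqrt(Z(sqrt(-5/6 - 4), -2) + M) = sqrt((-2 - 7*sqrt(-5/6 - 4)) + 114) = sqrt((-2 - 7*I*sqrt(174)/6) + 114) = sqrt(112 - 7*I*sqrt(174)/6)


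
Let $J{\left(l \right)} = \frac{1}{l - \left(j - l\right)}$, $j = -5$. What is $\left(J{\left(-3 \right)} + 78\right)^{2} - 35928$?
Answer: $-29999$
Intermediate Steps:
$J{\left(l \right)} = \frac{1}{5 + 2 l}$ ($J{\left(l \right)} = \frac{1}{l + \left(l - -5\right)} = \frac{1}{l + \left(l + 5\right)} = \frac{1}{l + \left(5 + l\right)} = \frac{1}{5 + 2 l}$)
$\left(J{\left(-3 \right)} + 78\right)^{2} - 35928 = \left(\frac{1}{5 + 2 \left(-3\right)} + 78\right)^{2} - 35928 = \left(\frac{1}{5 - 6} + 78\right)^{2} - 35928 = \left(\frac{1}{-1} + 78\right)^{2} - 35928 = \left(-1 + 78\right)^{2} - 35928 = 77^{2} - 35928 = 5929 - 35928 = -29999$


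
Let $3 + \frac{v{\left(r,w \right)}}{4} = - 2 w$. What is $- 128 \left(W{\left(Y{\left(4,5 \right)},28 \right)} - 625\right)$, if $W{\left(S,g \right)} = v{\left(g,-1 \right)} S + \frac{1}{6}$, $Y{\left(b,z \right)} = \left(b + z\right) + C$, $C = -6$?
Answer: $\frac{244544}{3} \approx 81515.0$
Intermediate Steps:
$Y{\left(b,z \right)} = -6 + b + z$ ($Y{\left(b,z \right)} = \left(b + z\right) - 6 = -6 + b + z$)
$v{\left(r,w \right)} = -12 - 8 w$ ($v{\left(r,w \right)} = -12 + 4 \left(- 2 w\right) = -12 - 8 w$)
$W{\left(S,g \right)} = \frac{1}{6} - 4 S$ ($W{\left(S,g \right)} = \left(-12 - -8\right) S + \frac{1}{6} = \left(-12 + 8\right) S + \frac{1}{6} = - 4 S + \frac{1}{6} = \frac{1}{6} - 4 S$)
$- 128 \left(W{\left(Y{\left(4,5 \right)},28 \right)} - 625\right) = - 128 \left(\left(\frac{1}{6} - 4 \left(-6 + 4 + 5\right)\right) - 625\right) = - 128 \left(\left(\frac{1}{6} - 12\right) - 625\right) = - 128 \left(- \frac{71}{6} - 625\right) = \left(-128\right) \left(- \frac{3821}{6}\right) = \frac{244544}{3}$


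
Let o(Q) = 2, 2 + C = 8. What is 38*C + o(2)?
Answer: 230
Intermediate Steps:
C = 6 (C = -2 + 8 = 6)
38*C + o(2) = 38*6 + 2 = 228 + 2 = 230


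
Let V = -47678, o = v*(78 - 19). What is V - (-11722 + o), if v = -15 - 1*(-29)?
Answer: -36782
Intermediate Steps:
v = 14 (v = -15 + 29 = 14)
o = 826 (o = 14*(78 - 19) = 14*59 = 826)
V - (-11722 + o) = -47678 - (-11722 + 826) = -47678 - 1*(-10896) = -47678 + 10896 = -36782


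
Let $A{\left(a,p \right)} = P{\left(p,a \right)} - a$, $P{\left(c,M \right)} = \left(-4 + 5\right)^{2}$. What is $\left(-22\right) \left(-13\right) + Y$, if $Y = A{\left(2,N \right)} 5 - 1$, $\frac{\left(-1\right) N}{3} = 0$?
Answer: $280$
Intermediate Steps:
$N = 0$ ($N = \left(-3\right) 0 = 0$)
$P{\left(c,M \right)} = 1$ ($P{\left(c,M \right)} = 1^{2} = 1$)
$A{\left(a,p \right)} = 1 - a$
$Y = -6$ ($Y = \left(1 - 2\right) 5 - 1 = \left(-1\right) 5 - 1 = -5 - 1 = -6$)
$\left(-22\right) \left(-13\right) + Y = \left(-22\right) \left(-13\right) - 6 = 286 - 6 = 280$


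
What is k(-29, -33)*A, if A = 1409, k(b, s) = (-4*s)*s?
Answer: -6137604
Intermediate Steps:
k(b, s) = -4*s²
k(-29, -33)*A = -4*(-33)²*1409 = -4*1089*1409 = -4356*1409 = -6137604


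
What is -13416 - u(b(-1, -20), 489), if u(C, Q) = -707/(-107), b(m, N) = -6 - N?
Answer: -1436219/107 ≈ -13423.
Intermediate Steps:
u(C, Q) = 707/107 (u(C, Q) = -707*(-1/107) = 707/107)
-13416 - u(b(-1, -20), 489) = -13416 - 1*707/107 = -13416 - 707/107 = -1436219/107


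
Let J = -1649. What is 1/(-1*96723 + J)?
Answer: -1/98372 ≈ -1.0165e-5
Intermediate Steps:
1/(-1*96723 + J) = 1/(-1*96723 - 1649) = 1/(-96723 - 1649) = 1/(-98372) = -1/98372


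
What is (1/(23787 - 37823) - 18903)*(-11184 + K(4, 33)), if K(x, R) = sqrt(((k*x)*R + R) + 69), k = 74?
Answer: 741841735164/3509 - 265322509*sqrt(9870)/14036 ≈ 2.0953e+8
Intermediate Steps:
K(x, R) = sqrt(69 + R + 74*R*x) (K(x, R) = sqrt(((74*x)*R + R) + 69) = sqrt((74*R*x + R) + 69) = sqrt((R + 74*R*x) + 69) = sqrt(69 + R + 74*R*x))
(1/(23787 - 37823) - 18903)*(-11184 + K(4, 33)) = (1/(23787 - 37823) - 18903)*(-11184 + sqrt(69 + 33 + 74*33*4)) = (1/(-14036) - 18903)*(-11184 + sqrt(69 + 33 + 9768)) = (-1/14036 - 18903)*(-11184 + sqrt(9870)) = -265322509*(-11184 + sqrt(9870))/14036 = 741841735164/3509 - 265322509*sqrt(9870)/14036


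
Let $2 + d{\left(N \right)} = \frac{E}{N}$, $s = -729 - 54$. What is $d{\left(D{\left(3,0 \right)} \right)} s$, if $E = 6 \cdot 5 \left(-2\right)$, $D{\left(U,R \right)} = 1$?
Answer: $48546$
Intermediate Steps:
$E = -60$ ($E = 30 \left(-2\right) = -60$)
$s = -783$ ($s = -729 - 54 = -783$)
$d{\left(N \right)} = -2 - \frac{60}{N}$
$d{\left(D{\left(3,0 \right)} \right)} s = \left(-2 - \frac{60}{1}\right) \left(-783\right) = \left(-2 - 60\right) \left(-783\right) = \left(-62\right) \left(-783\right) = 48546$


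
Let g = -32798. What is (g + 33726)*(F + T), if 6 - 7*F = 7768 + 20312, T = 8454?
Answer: 28864512/7 ≈ 4.1235e+6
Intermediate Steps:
F = -28074/7 (F = 6/7 - (7768 + 20312)/7 = 6/7 - ⅐*28080 = 6/7 - 28080/7 = -28074/7 ≈ -4010.6)
(g + 33726)*(F + T) = (-32798 + 33726)*(-28074/7 + 8454) = 928*(31104/7) = 28864512/7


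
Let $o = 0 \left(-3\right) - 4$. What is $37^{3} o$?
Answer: $-202612$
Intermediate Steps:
$o = -4$ ($o = 0 - 4 = -4$)
$37^{3} o = 37^{3} \left(-4\right) = 50653 \left(-4\right) = -202612$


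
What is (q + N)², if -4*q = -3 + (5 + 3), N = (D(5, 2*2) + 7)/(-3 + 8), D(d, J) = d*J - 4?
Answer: 4489/400 ≈ 11.223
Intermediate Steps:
D(d, J) = -4 + J*d (D(d, J) = J*d - 4 = -4 + J*d)
N = 23/5 (N = ((-4 + (2*2)*5) + 7)/(-3 + 8) = ((-4 + 4*5) + 7)/5 = ((-4 + 20) + 7)*(⅕) = (16 + 7)*(⅕) = 23*(⅕) = 23/5 ≈ 4.6000)
q = -5/4 (q = -(-3 + (5 + 3))/4 = -(-3 + 8)/4 = -¼*5 = -5/4 ≈ -1.2500)
(q + N)² = (-5/4 + 23/5)² = (67/20)² = 4489/400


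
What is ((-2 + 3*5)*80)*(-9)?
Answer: -9360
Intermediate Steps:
((-2 + 3*5)*80)*(-9) = ((-2 + 15)*80)*(-9) = (13*80)*(-9) = 1040*(-9) = -9360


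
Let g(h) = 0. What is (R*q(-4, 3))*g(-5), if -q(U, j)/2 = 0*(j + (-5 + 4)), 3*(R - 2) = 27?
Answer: 0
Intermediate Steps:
R = 11 (R = 2 + (⅓)*27 = 2 + 9 = 11)
q(U, j) = 0 (q(U, j) = -0*(j + (-5 + 4)) = -0*(j - 1) = -0*(-1 + j) = -2*0 = 0)
(R*q(-4, 3))*g(-5) = (11*0)*0 = 0*0 = 0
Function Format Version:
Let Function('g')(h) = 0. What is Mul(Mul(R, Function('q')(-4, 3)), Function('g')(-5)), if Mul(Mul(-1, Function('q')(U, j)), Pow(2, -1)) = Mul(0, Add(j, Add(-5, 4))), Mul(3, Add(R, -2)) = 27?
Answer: 0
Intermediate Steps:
R = 11 (R = Add(2, Mul(Rational(1, 3), 27)) = Add(2, 9) = 11)
Function('q')(U, j) = 0 (Function('q')(U, j) = Mul(-2, Mul(0, Add(j, Add(-5, 4)))) = Mul(-2, Mul(0, Add(j, -1))) = Mul(-2, Mul(0, Add(-1, j))) = Mul(-2, 0) = 0)
Mul(Mul(R, Function('q')(-4, 3)), Function('g')(-5)) = Mul(Mul(11, 0), 0) = Mul(0, 0) = 0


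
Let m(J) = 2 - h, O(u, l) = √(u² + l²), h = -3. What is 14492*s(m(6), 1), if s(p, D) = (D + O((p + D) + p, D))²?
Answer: 1782516 + 28984*√122 ≈ 2.1027e+6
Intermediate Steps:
O(u, l) = √(l² + u²)
m(J) = 5 (m(J) = 2 - 1*(-3) = 2 + 3 = 5)
s(p, D) = (D + √(D² + (D + 2*p)²))² (s(p, D) = (D + √(D² + ((p + D) + p)²))² = (D + √(D² + ((D + p) + p)²))² = (D + √(D² + (D + 2*p)²))²)
14492*s(m(6), 1) = 14492*(1 + √(1² + (1 + 2*5)²))² = 14492*(1 + √(1 + (1 + 10)²))² = 14492*(1 + √(1 + 11²))² = 14492*(1 + √(1 + 121))² = 14492*(1 + √122)²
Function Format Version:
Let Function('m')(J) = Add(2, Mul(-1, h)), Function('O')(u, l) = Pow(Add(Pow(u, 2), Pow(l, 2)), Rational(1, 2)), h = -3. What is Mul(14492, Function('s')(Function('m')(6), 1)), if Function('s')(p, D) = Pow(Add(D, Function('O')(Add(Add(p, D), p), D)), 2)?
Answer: Add(1782516, Mul(28984, Pow(122, Rational(1, 2)))) ≈ 2.1027e+6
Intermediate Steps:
Function('O')(u, l) = Pow(Add(Pow(l, 2), Pow(u, 2)), Rational(1, 2))
Function('m')(J) = 5 (Function('m')(J) = Add(2, Mul(-1, -3)) = Add(2, 3) = 5)
Function('s')(p, D) = Pow(Add(D, Pow(Add(Pow(D, 2), Pow(Add(D, Mul(2, p)), 2)), Rational(1, 2))), 2) (Function('s')(p, D) = Pow(Add(D, Pow(Add(Pow(D, 2), Pow(Add(Add(p, D), p), 2)), Rational(1, 2))), 2) = Pow(Add(D, Pow(Add(Pow(D, 2), Pow(Add(Add(D, p), p), 2)), Rational(1, 2))), 2) = Pow(Add(D, Pow(Add(Pow(D, 2), Pow(Add(D, Mul(2, p)), 2)), Rational(1, 2))), 2))
Mul(14492, Function('s')(Function('m')(6), 1)) = Mul(14492, Pow(Add(1, Pow(Add(Pow(1, 2), Pow(Add(1, Mul(2, 5)), 2)), Rational(1, 2))), 2)) = Mul(14492, Pow(Add(1, Pow(Add(1, Pow(Add(1, 10), 2)), Rational(1, 2))), 2)) = Mul(14492, Pow(Add(1, Pow(Add(1, Pow(11, 2)), Rational(1, 2))), 2)) = Mul(14492, Pow(Add(1, Pow(Add(1, 121), Rational(1, 2))), 2)) = Mul(14492, Pow(Add(1, Pow(122, Rational(1, 2))), 2))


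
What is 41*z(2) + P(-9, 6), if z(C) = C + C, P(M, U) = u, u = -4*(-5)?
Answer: 184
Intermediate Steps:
u = 20
P(M, U) = 20
z(C) = 2*C
41*z(2) + P(-9, 6) = 41*(2*2) + 20 = 41*4 + 20 = 164 + 20 = 184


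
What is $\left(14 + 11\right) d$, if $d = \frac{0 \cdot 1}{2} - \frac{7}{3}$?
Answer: $- \frac{175}{3} \approx -58.333$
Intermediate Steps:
$d = - \frac{7}{3}$ ($d = 0 \cdot \frac{1}{2} - \frac{7}{3} = 0 - \frac{7}{3} = - \frac{7}{3} \approx -2.3333$)
$\left(14 + 11\right) d = \left(14 + 11\right) \left(- \frac{7}{3}\right) = 25 \left(- \frac{7}{3}\right) = - \frac{175}{3}$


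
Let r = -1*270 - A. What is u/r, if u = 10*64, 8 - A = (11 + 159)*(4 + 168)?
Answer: 320/14481 ≈ 0.022098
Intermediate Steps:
A = -29232 (A = 8 - (11 + 159)*(4 + 168) = 8 - 170*172 = 8 - 1*29240 = 8 - 29240 = -29232)
r = 28962 (r = -1*270 - 1*(-29232) = -270 + 29232 = 28962)
u = 640
u/r = 640/28962 = 640*(1/28962) = 320/14481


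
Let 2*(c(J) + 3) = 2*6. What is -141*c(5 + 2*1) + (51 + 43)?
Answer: -329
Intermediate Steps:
c(J) = 3 (c(J) = -3 + (2*6)/2 = -3 + (½)*12 = -3 + 6 = 3)
-141*c(5 + 2*1) + (51 + 43) = -141*3 + (51 + 43) = -423 + 94 = -329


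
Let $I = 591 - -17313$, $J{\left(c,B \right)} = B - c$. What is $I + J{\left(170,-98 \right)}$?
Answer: $17636$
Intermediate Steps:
$I = 17904$ ($I = 591 + 17313 = 17904$)
$I + J{\left(170,-98 \right)} = 17904 - 268 = 17636$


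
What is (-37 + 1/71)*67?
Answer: -175942/71 ≈ -2478.1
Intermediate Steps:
(-37 + 1/71)*67 = -2626/71*67 = -175942/71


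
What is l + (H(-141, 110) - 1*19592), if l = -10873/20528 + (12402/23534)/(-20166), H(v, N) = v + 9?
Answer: -16013547846539303/811859552336 ≈ -19725.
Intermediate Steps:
H(v, N) = 9 + v
l = -430036264039/811859552336 (l = -10873*1/20528 + (12402*(1/23534))*(-1/20166) = -10873/20528 + (6201/11767)*(-1/20166) = -10873/20528 - 2067/79097774 = -430036264039/811859552336 ≈ -0.52969)
l + (H(-141, 110) - 1*19592) = -430036264039/811859552336 + ((9 - 141) - 1*19592) = -430036264039/811859552336 + (-132 - 19592) = -430036264039/811859552336 - 19724 = -16013547846539303/811859552336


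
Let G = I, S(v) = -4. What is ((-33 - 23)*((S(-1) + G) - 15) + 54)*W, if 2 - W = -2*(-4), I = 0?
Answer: -6708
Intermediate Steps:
W = -6 (W = 2 - (-2)*(-4) = 2 - 1*8 = 2 - 8 = -6)
G = 0
((-33 - 23)*((S(-1) + G) - 15) + 54)*W = ((-33 - 23)*((-4 + 0) - 15) + 54)*(-6) = (-56*(-4 - 15) + 54)*(-6) = (-56*(-19) + 54)*(-6) = (1064 + 54)*(-6) = 1118*(-6) = -6708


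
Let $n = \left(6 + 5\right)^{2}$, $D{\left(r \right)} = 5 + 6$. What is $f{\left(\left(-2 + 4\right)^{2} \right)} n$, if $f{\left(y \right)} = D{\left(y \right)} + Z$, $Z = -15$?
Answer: $-484$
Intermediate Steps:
$D{\left(r \right)} = 11$
$n = 121$ ($n = 11^{2} = 121$)
$f{\left(y \right)} = -4$ ($f{\left(y \right)} = 11 - 15 = -4$)
$f{\left(\left(-2 + 4\right)^{2} \right)} n = \left(-4\right) 121 = -484$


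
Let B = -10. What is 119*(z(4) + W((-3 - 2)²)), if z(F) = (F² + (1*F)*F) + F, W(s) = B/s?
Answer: 21182/5 ≈ 4236.4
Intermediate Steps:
W(s) = -10/s
z(F) = F + 2*F² (z(F) = (F² + F*F) + F = (F² + F²) + F = 2*F² + F = F + 2*F²)
119*(z(4) + W((-3 - 2)²)) = 119*(4*(1 + 2*4) - 10/(-3 - 2)²) = 119*(4*(1 + 8) - 10/((-5)²)) = 119*(4*9 - 10/25) = 119*(36 - 10*1/25) = 119*(36 - ⅖) = 119*(178/5) = 21182/5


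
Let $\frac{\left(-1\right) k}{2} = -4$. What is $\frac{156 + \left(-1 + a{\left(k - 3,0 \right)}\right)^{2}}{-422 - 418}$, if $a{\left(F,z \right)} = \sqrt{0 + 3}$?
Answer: $- \frac{4}{21} + \frac{\sqrt{3}}{420} \approx -0.18635$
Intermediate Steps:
$k = 8$ ($k = \left(-2\right) \left(-4\right) = 8$)
$a{\left(F,z \right)} = \sqrt{3}$
$\frac{156 + \left(-1 + a{\left(k - 3,0 \right)}\right)^{2}}{-422 - 418} = \frac{156 + \left(-1 + \sqrt{3}\right)^{2}}{-422 - 418} = \frac{156 + \left(-1 + \sqrt{3}\right)^{2}}{-840} = \left(156 + \left(-1 + \sqrt{3}\right)^{2}\right) \left(- \frac{1}{840}\right) = - \frac{13}{70} - \frac{\left(-1 + \sqrt{3}\right)^{2}}{840}$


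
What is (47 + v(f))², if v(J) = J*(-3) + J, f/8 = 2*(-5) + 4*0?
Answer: 42849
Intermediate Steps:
f = -80 (f = 8*(2*(-5) + 4*0) = 8*(-10 + 0) = 8*(-10) = -80)
v(J) = -2*J (v(J) = -3*J + J = -2*J)
(47 + v(f))² = (47 - 2*(-80))² = (47 + 160)² = 207² = 42849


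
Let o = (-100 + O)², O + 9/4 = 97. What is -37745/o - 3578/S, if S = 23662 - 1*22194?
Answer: -444066229/323694 ≈ -1371.9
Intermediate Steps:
O = 379/4 (O = -9/4 + 97 = 379/4 ≈ 94.750)
S = 1468 (S = 23662 - 22194 = 1468)
o = 441/16 (o = (-100 + 379/4)² = (-21/4)² = 441/16 ≈ 27.563)
-37745/o - 3578/S = -37745/441/16 - 3578/1468 = -37745*16/441 - 3578*1/1468 = -603920/441 - 1789/734 = -444066229/323694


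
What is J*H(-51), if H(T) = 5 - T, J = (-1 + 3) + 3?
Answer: 280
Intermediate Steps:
J = 5 (J = 2 + 3 = 5)
J*H(-51) = 5*(5 - 1*(-51)) = 5*(5 + 51) = 5*56 = 280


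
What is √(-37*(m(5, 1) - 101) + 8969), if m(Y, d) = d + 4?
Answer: √12521 ≈ 111.90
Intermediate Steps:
m(Y, d) = 4 + d
√(-37*(m(5, 1) - 101) + 8969) = √(-37*((4 + 1) - 101) + 8969) = √(-37*(5 - 101) + 8969) = √(-37*(-96) + 8969) = √(3552 + 8969) = √12521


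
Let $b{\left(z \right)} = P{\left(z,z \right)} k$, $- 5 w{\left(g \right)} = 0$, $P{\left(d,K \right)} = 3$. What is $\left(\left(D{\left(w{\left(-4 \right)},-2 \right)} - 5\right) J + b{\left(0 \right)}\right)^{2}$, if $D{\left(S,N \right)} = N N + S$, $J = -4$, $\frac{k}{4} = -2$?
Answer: $400$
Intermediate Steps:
$k = -8$ ($k = 4 \left(-2\right) = -8$)
$w{\left(g \right)} = 0$ ($w{\left(g \right)} = \left(- \frac{1}{5}\right) 0 = 0$)
$b{\left(z \right)} = -24$ ($b{\left(z \right)} = 3 \left(-8\right) = -24$)
$D{\left(S,N \right)} = S + N^{2}$ ($D{\left(S,N \right)} = N^{2} + S = S + N^{2}$)
$\left(\left(D{\left(w{\left(-4 \right)},-2 \right)} - 5\right) J + b{\left(0 \right)}\right)^{2} = \left(\left(\left(0 + \left(-2\right)^{2}\right) - 5\right) \left(-4\right) - 24\right)^{2} = \left(\left(\left(0 + 4\right) - 5\right) \left(-4\right) - 24\right)^{2} = \left(\left(4 - 5\right) \left(-4\right) - 24\right)^{2} = \left(\left(-1\right) \left(-4\right) - 24\right)^{2} = \left(4 - 24\right)^{2} = \left(-20\right)^{2} = 400$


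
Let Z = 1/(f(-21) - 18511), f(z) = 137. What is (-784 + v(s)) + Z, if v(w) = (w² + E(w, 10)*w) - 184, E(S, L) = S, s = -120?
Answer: 511385167/18374 ≈ 27832.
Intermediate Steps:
v(w) = -184 + 2*w² (v(w) = (w² + w*w) - 184 = (w² + w²) - 184 = 2*w² - 184 = -184 + 2*w²)
Z = -1/18374 (Z = 1/(137 - 18511) = 1/(-18374) = -1/18374 ≈ -5.4425e-5)
(-784 + v(s)) + Z = (-784 + (-184 + 2*(-120)²)) - 1/18374 = (-784 + (-184 + 2*14400)) - 1/18374 = (-784 + (-184 + 28800)) - 1/18374 = (-784 + 28616) - 1/18374 = 27832 - 1/18374 = 511385167/18374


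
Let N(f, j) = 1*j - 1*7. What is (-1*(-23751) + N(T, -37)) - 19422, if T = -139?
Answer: 4285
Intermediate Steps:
N(f, j) = -7 + j (N(f, j) = j - 7 = -7 + j)
(-1*(-23751) + N(T, -37)) - 19422 = (-1*(-23751) + (-7 - 37)) - 19422 = (23751 - 44) - 19422 = 23707 - 19422 = 4285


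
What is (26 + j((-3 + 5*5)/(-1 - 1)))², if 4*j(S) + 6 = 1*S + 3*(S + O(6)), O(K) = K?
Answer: 324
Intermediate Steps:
j(S) = 3 + S (j(S) = -3/2 + (1*S + 3*(S + 6))/4 = -3/2 + (S + 3*(6 + S))/4 = -3/2 + (S + (18 + 3*S))/4 = -3/2 + (18 + 4*S)/4 = -3/2 + (9/2 + S) = 3 + S)
(26 + j((-3 + 5*5)/(-1 - 1)))² = (26 + (3 + (-3 + 5*5)/(-1 - 1)))² = (26 + (3 + (-3 + 25)/(-2)))² = (26 + (3 + 22*(-½)))² = (26 + (3 - 11))² = (26 - 8)² = 18² = 324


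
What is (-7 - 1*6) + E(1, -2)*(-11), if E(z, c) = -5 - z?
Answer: 53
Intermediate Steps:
(-7 - 1*6) + E(1, -2)*(-11) = (-7 - 1*6) + (-5 - 1*1)*(-11) = (-7 - 6) + (-5 - 1)*(-11) = -13 - 6*(-11) = -13 + 66 = 53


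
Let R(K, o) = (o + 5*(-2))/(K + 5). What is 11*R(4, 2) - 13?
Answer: -205/9 ≈ -22.778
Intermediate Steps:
R(K, o) = (-10 + o)/(5 + K) (R(K, o) = (o - 10)/(5 + K) = (-10 + o)/(5 + K))
11*R(4, 2) - 13 = 11*((-10 + 2)/(5 + 4)) - 13 = 11*(-8/9) - 13 = -88/9 - 13 = -205/9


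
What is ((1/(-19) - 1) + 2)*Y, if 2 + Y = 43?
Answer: 738/19 ≈ 38.842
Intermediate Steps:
Y = 41 (Y = -2 + 43 = 41)
((1/(-19) - 1) + 2)*Y = ((1/(-19) - 1) + 2)*41 = ((-1/19 - 1) + 2)*41 = (-20/19 + 2)*41 = (18/19)*41 = 738/19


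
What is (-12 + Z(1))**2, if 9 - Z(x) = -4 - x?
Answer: 4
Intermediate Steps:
Z(x) = 13 + x (Z(x) = 9 - (-4 - x) = 9 + (4 + x) = 13 + x)
(-12 + Z(1))**2 = (-12 + (13 + 1))**2 = (-12 + 14)**2 = 2**2 = 4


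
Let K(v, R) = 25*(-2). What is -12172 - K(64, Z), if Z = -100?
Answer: -12122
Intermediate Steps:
K(v, R) = -50
-12172 - K(64, Z) = -12172 - 1*(-50) = -12172 + 50 = -12122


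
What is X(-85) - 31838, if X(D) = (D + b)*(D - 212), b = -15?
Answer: -2138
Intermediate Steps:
X(D) = (-212 + D)*(-15 + D) (X(D) = (D - 15)*(D - 212) = (-15 + D)*(-212 + D) = (-212 + D)*(-15 + D))
X(-85) - 31838 = (3180 + (-85)² - 227*(-85)) - 31838 = (3180 + 7225 + 19295) - 31838 = 29700 - 31838 = -2138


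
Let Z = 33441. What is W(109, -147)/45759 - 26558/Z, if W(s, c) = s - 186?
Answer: -19330833/24289313 ≈ -0.79586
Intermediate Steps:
W(s, c) = -186 + s
W(109, -147)/45759 - 26558/Z = (-186 + 109)/45759 - 26558/33441 = -77*1/45759 - 26558*1/33441 = -11/6537 - 26558/33441 = -19330833/24289313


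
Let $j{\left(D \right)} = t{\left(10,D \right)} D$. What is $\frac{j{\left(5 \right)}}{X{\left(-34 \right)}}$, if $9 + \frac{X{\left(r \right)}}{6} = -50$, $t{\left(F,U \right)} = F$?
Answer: $- \frac{25}{177} \approx -0.14124$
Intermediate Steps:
$X{\left(r \right)} = -354$ ($X{\left(r \right)} = -54 + 6 \left(-50\right) = -54 - 300 = -354$)
$j{\left(D \right)} = 10 D$
$\frac{j{\left(5 \right)}}{X{\left(-34 \right)}} = \frac{10 \cdot 5}{-354} = 50 \left(- \frac{1}{354}\right) = - \frac{25}{177}$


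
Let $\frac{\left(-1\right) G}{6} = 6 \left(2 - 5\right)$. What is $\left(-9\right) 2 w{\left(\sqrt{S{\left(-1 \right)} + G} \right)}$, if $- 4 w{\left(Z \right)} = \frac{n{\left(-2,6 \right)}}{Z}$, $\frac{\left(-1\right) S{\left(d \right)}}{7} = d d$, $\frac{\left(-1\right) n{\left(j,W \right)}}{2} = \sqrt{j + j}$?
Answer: $- \frac{18 i \sqrt{101}}{101} \approx - 1.7911 i$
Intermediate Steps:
$n{\left(j,W \right)} = - 2 \sqrt{2} \sqrt{j}$ ($n{\left(j,W \right)} = - 2 \sqrt{j + j} = - 2 \sqrt{2 j} = - 2 \sqrt{2} \sqrt{j}$)
$G = 108$ ($G = - 6 \cdot 6 \left(2 - 5\right) = - 6 \cdot 6 \left(-3\right) = \left(-6\right) \left(-18\right) = 108$)
$S{\left(d \right)} = - 7 d^{2}$ ($S{\left(d \right)} = - 7 d d = - 7 d^{2}$)
$w{\left(Z \right)} = \frac{i}{Z}$ ($w{\left(Z \right)} = - \frac{- 2 \sqrt{2} \sqrt{-2} \frac{1}{Z}}{4} = - \frac{- 2 \sqrt{2} i \sqrt{2} \frac{1}{Z}}{4} = - \frac{- 4 i \frac{1}{Z}}{4} = - \frac{\left(-4\right) i \frac{1}{Z}}{4} = \frac{i}{Z}$)
$\left(-9\right) 2 w{\left(\sqrt{S{\left(-1 \right)} + G} \right)} = \left(-9\right) 2 \frac{i}{\sqrt{- 7 \left(-1\right)^{2} + 108}} = - 18 \frac{i}{\sqrt{\left(-7\right) 1 + 108}} = - 18 \frac{i}{\sqrt{-7 + 108}} = - 18 \frac{i}{\sqrt{101}} = - 18 i \frac{\sqrt{101}}{101} = - 18 \frac{i \sqrt{101}}{101} = - \frac{18 i \sqrt{101}}{101}$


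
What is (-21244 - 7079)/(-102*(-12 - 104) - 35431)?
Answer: 28323/23599 ≈ 1.2002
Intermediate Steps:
(-21244 - 7079)/(-102*(-12 - 104) - 35431) = -28323/(-102*(-116) - 35431) = -28323/(11832 - 35431) = -28323/(-23599) = -28323*(-1/23599) = 28323/23599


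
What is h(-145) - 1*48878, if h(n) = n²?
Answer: -27853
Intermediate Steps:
h(-145) - 1*48878 = (-145)² - 1*48878 = 21025 - 48878 = -27853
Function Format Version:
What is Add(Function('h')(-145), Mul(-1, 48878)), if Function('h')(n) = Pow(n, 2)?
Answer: -27853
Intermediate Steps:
Add(Function('h')(-145), Mul(-1, 48878)) = Add(Pow(-145, 2), Mul(-1, 48878)) = Add(21025, -48878) = -27853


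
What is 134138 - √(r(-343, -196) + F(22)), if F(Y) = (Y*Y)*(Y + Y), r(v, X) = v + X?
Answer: 134138 - √20757 ≈ 1.3399e+5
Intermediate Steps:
r(v, X) = X + v
F(Y) = 2*Y³ (F(Y) = Y²*(2*Y) = 2*Y³)
134138 - √(r(-343, -196) + F(22)) = 134138 - √((-196 - 343) + 2*22³) = 134138 - √(-539 + 2*10648) = 134138 - √(-539 + 21296) = 134138 - √20757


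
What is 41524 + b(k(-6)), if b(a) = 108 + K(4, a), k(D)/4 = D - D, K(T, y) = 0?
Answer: 41632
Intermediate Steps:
k(D) = 0 (k(D) = 4*(D - D) = 4*0 = 0)
b(a) = 108 (b(a) = 108 + 0 = 108)
41524 + b(k(-6)) = 41524 + 108 = 41632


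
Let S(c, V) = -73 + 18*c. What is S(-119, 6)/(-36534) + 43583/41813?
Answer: 1684877117/1527596142 ≈ 1.1030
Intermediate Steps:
S(-119, 6)/(-36534) + 43583/41813 = (-73 + 18*(-119))/(-36534) + 43583/41813 = (-73 - 2142)*(-1/36534) + 43583*(1/41813) = -2215*(-1/36534) + 43583/41813 = 2215/36534 + 43583/41813 = 1684877117/1527596142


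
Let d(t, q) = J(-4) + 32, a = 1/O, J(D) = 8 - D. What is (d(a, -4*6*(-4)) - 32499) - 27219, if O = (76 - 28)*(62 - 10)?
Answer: -59674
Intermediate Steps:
O = 2496 (O = 48*52 = 2496)
a = 1/2496 ≈ 0.00040064
d(t, q) = 44 (d(t, q) = (8 - 1*(-4)) + 32 = (8 + 4) + 32 = 12 + 32 = 44)
(d(a, -4*6*(-4)) - 32499) - 27219 = (44 - 32499) - 27219 = -32455 - 27219 = -59674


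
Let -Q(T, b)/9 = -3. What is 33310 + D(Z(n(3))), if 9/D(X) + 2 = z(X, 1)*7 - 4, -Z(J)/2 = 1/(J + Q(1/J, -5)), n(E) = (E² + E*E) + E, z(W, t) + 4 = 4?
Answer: 66617/2 ≈ 33309.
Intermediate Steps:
Q(T, b) = 27 (Q(T, b) = -9*(-3) = 27)
z(W, t) = 0 (z(W, t) = -4 + 4 = 0)
n(E) = E + 2*E² (n(E) = (E² + E²) + E = 2*E² + E = E + 2*E²)
Z(J) = -2/(27 + J) (Z(J) = -2/(J + 27) = -2/(27 + J))
D(X) = -3/2 (D(X) = 9/(-2 + (0*7 - 4)) = 9/(-2 + (0 - 4)) = 9/(-2 - 4) = 9/(-6) = 9*(-⅙) = -3/2)
33310 + D(Z(n(3))) = 33310 - 3/2 = 66617/2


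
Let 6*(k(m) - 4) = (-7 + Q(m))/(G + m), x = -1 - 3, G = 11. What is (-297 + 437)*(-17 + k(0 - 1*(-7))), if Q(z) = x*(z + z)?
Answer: -5705/3 ≈ -1901.7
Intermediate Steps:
x = -4
Q(z) = -8*z (Q(z) = -4*(z + z) = -8*z)
k(m) = 4 + (-7 - 8*m)/(6*(11 + m)) (k(m) = 4 + ((-7 - 8*m)/(11 + m))/6 = 4 + (-7 - 8*m)/(6*(11 + m)))
(-297 + 437)*(-17 + k(0 - 1*(-7))) = (-297 + 437)*(-17 + (257 + 16*(0 - 1*(-7)))/(6*(11 + (0 - 1*(-7))))) = 140*(-17 + (257 + 16*(0 + 7))/(6*(11 + (0 + 7)))) = 140*(-17 + (257 + 16*7)/(6*(11 + 7))) = 140*(-17 + (1/6)*(257 + 112)/18) = 140*(-17 + (1/6)*(1/18)*369) = 140*(-17 + 41/12) = 140*(-163/12) = -5705/3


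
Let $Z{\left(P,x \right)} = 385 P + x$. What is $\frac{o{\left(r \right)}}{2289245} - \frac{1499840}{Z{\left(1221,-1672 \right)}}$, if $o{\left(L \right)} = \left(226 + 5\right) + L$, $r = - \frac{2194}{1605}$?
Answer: $- \frac{5510596820620307}{1721060949686925} \approx -3.2019$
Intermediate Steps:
$Z{\left(P,x \right)} = x + 385 P$
$r = - \frac{2194}{1605}$ ($r = \left(-2194\right) \frac{1}{1605} = - \frac{2194}{1605} \approx -1.367$)
$o{\left(L \right)} = 231 + L$
$\frac{o{\left(r \right)}}{2289245} - \frac{1499840}{Z{\left(1221,-1672 \right)}} = \frac{231 - \frac{2194}{1605}}{2289245} - \frac{1499840}{-1672 + 385 \cdot 1221} = \frac{368561}{1605} \cdot \frac{1}{2289245} - \frac{1499840}{-1672 + 470085} = \frac{368561}{3674238225} - \frac{1499840}{468413} = - \frac{5510596820620307}{1721060949686925}$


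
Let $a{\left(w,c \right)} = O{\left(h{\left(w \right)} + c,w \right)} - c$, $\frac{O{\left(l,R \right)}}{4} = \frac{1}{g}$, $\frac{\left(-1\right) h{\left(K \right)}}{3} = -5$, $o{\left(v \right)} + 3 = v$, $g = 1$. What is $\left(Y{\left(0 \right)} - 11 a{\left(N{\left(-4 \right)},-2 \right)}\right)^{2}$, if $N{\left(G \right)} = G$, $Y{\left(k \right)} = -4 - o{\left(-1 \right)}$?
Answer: $4356$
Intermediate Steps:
$o{\left(v \right)} = -3 + v$
$Y{\left(k \right)} = 0$ ($Y{\left(k \right)} = -4 - \left(-3 - 1\right) = -4 - -4 = -4 + 4 = 0$)
$h{\left(K \right)} = 15$ ($h{\left(K \right)} = \left(-3\right) \left(-5\right) = 15$)
$O{\left(l,R \right)} = 4$ ($O{\left(l,R \right)} = \frac{4}{1} = 4 \cdot 1 = 4$)
$a{\left(w,c \right)} = 4 - c$
$\left(Y{\left(0 \right)} - 11 a{\left(N{\left(-4 \right)},-2 \right)}\right)^{2} = \left(0 - 11 \left(4 - -2\right)\right)^{2} = \left(0 - 11 \left(4 + 2\right)\right)^{2} = \left(0 - 66\right)^{2} = \left(-66\right)^{2} = 4356$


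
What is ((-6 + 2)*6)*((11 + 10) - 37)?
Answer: 384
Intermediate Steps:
((-6 + 2)*6)*((11 + 10) - 37) = (-4*6)*(21 - 37) = -24*(-16) = 384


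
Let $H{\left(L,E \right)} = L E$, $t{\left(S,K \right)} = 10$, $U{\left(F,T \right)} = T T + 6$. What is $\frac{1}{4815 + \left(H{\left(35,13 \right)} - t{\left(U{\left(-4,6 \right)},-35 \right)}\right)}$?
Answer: $\frac{1}{5260} \approx 0.00019011$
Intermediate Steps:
$U{\left(F,T \right)} = 6 + T^{2}$ ($U{\left(F,T \right)} = T^{2} + 6 = 6 + T^{2}$)
$H{\left(L,E \right)} = E L$
$\frac{1}{4815 + \left(H{\left(35,13 \right)} - t{\left(U{\left(-4,6 \right)},-35 \right)}\right)} = \frac{1}{4815 + \left(13 \cdot 35 - 10\right)} = \frac{1}{4815 + \left(455 - 10\right)} = \frac{1}{4815 + 445} = \frac{1}{5260}$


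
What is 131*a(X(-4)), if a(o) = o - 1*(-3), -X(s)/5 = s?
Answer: 3013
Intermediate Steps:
X(s) = -5*s
a(o) = 3 + o (a(o) = o + 3 = 3 + o)
131*a(X(-4)) = 131*(3 - 5*(-4)) = 131*(3 + 20) = 131*23 = 3013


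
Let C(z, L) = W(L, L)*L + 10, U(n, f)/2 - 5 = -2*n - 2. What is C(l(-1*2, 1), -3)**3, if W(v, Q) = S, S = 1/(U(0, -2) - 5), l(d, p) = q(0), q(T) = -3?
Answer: 343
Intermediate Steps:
U(n, f) = 6 - 4*n (U(n, f) = 10 + 2*(-2*n - 2) = 10 + 2*(-2 - 2*n) = 10 + (-4 - 4*n) = 6 - 4*n)
l(d, p) = -3
S = 1 (S = 1/((6 - 4*0) - 5) = 1/((6 + 0) - 5) = 1/(6 - 5) = 1/1 = 1)
W(v, Q) = 1
C(z, L) = 10 + L (C(z, L) = 1*L + 10 = L + 10 = 10 + L)
C(l(-1*2, 1), -3)**3 = (10 - 3)**3 = 7**3 = 343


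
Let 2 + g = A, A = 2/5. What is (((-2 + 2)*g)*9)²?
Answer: 0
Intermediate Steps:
A = ⅖ (A = 2*(⅕) = ⅖ ≈ 0.40000)
g = -8/5 (g = -2 + ⅖ = -8/5 ≈ -1.6000)
(((-2 + 2)*g)*9)² = (((-2 + 2)*(-8/5))*9)² = ((0*(-8/5))*9)² = (0*9)² = 0² = 0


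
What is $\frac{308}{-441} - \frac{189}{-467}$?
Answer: $- \frac{8641}{29421} \approx -0.2937$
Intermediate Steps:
$\frac{308}{-441} - \frac{189}{-467} = 308 \left(- \frac{1}{441}\right) - - \frac{189}{467} = - \frac{44}{63} + \frac{189}{467} = - \frac{8641}{29421}$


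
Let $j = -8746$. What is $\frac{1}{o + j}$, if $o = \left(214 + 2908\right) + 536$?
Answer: $- \frac{1}{5088} \approx -0.00019654$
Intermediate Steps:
$o = 3658$ ($o = 3122 + 536 = 3658$)
$\frac{1}{o + j} = \frac{1}{3658 - 8746} = \frac{1}{-5088} = - \frac{1}{5088}$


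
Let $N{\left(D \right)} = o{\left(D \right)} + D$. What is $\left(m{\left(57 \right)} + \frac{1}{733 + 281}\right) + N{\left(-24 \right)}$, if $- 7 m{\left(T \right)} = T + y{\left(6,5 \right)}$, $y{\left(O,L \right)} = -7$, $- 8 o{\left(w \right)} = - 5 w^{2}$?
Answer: $\frac{2334235}{7098} \approx 328.86$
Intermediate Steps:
$o{\left(w \right)} = \frac{5 w^{2}}{8}$ ($o{\left(w \right)} = - \frac{\left(-5\right) w^{2}}{8} = \frac{5 w^{2}}{8}$)
$N{\left(D \right)} = D + \frac{5 D^{2}}{8}$ ($N{\left(D \right)} = \frac{5 D^{2}}{8} + D = D + \frac{5 D^{2}}{8}$)
$m{\left(T \right)} = 1 - \frac{T}{7}$ ($m{\left(T \right)} = - \frac{T - 7}{7} = - \frac{-7 + T}{7} = 1 - \frac{T}{7}$)
$\left(m{\left(57 \right)} + \frac{1}{733 + 281}\right) + N{\left(-24 \right)} = \left(\left(1 - \frac{57}{7}\right) + \frac{1}{733 + 281}\right) + \frac{1}{8} \left(-24\right) \left(8 + 5 \left(-24\right)\right) = \left(\left(1 - \frac{57}{7}\right) + \frac{1}{1014}\right) + \frac{1}{8} \left(-24\right) \left(8 - 120\right) = \left(- \frac{50}{7} + \frac{1}{1014}\right) + \frac{1}{8} \left(-24\right) \left(-112\right) = - \frac{50693}{7098} + 336 = \frac{2334235}{7098}$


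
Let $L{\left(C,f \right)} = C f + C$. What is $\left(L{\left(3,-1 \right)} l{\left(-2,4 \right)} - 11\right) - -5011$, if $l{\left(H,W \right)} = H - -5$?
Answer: $5000$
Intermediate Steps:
$L{\left(C,f \right)} = C + C f$
$l{\left(H,W \right)} = 5 + H$ ($l{\left(H,W \right)} = H + 5 = 5 + H$)
$\left(L{\left(3,-1 \right)} l{\left(-2,4 \right)} - 11\right) - -5011 = \left(3 \left(1 - 1\right) \left(5 - 2\right) - 11\right) - -5011 = \left(3 \cdot 0 \cdot 3 - 11\right) + 5011 = \left(0 \cdot 3 - 11\right) + 5011 = \left(0 - 11\right) + 5011 = -11 + 5011 = 5000$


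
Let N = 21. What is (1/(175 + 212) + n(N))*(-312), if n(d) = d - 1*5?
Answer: -644072/129 ≈ -4992.8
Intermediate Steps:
n(d) = -5 + d (n(d) = d - 5 = -5 + d)
(1/(175 + 212) + n(N))*(-312) = (1/(175 + 212) + (-5 + 21))*(-312) = (1/387 + 16)*(-312) = (6193/387)*(-312) = -644072/129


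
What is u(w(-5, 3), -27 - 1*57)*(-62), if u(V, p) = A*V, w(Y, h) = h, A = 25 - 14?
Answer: -2046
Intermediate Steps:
A = 11
u(V, p) = 11*V
u(w(-5, 3), -27 - 1*57)*(-62) = (11*3)*(-62) = 33*(-62) = -2046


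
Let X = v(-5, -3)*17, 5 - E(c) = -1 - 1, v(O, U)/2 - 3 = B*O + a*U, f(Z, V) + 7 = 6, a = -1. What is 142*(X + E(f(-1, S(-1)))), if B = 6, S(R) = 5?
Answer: -114878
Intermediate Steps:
f(Z, V) = -1 (f(Z, V) = -7 + 6 = -1)
v(O, U) = 6 - 2*U + 12*O (v(O, U) = 6 + 2*(6*O - U) = 6 + 2*(-U + 6*O) = 6 + (-2*U + 12*O) = 6 - 2*U + 12*O)
E(c) = 7 (E(c) = 5 - (-1 - 1) = 5 - 1*(-2) = 5 + 2 = 7)
X = -816 (X = (6 - 2*(-3) + 12*(-5))*17 = (6 + 6 - 60)*17 = -48*17 = -816)
142*(X + E(f(-1, S(-1)))) = 142*(-816 + 7) = 142*(-809) = -114878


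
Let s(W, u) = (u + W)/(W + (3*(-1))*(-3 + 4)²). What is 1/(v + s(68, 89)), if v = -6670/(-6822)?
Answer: 221715/752302 ≈ 0.29472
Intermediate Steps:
v = 3335/3411 (v = -6670*(-1/6822) = 3335/3411 ≈ 0.97772)
s(W, u) = (W + u)/(-3 + W) (s(W, u) = (W + u)/(W - 3*1²) = (W + u)/(W - 3*1) = (W + u)/(W - 3) = (W + u)/(-3 + W))
1/(v + s(68, 89)) = 1/(3335/3411 + (68 + 89)/(-3 + 68)) = 1/(3335/3411 + 157/65) = 1/(752302/221715) = 221715/752302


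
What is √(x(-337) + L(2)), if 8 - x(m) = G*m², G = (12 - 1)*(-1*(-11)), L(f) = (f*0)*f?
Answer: I*√13741841 ≈ 3707.0*I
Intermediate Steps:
L(f) = 0 (L(f) = 0*f = 0)
G = 121 (G = 11*11 = 121)
x(m) = 8 - 121*m²
√(x(-337) + L(2)) = √((8 - 121*(-337)²) + 0) = √((8 - 121*113569) + 0) = √((8 - 13741849) + 0) = √(-13741841 + 0) = √(-13741841) = I*√13741841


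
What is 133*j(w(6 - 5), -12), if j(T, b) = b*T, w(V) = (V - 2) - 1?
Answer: 3192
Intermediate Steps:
w(V) = -3 + V (w(V) = (-2 + V) - 1 = -3 + V)
j(T, b) = T*b
133*j(w(6 - 5), -12) = 133*((-3 + (6 - 5))*(-12)) = 133*((-3 + 1)*(-12)) = 133*(-2*(-12)) = 133*24 = 3192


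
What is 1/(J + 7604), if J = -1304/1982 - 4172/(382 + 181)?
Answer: 557933/4238021004 ≈ 0.00013165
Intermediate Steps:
J = -4501528/557933 (J = -1304*1/1982 - 4172/563 = -652/991 - 4172*1/563 = -652/991 - 4172/563 = -4501528/557933 ≈ -8.0682)
1/(J + 7604) = 1/(-4501528/557933 + 7604) = 1/(4238021004/557933) = 557933/4238021004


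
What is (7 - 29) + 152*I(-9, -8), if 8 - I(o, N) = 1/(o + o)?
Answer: 10822/9 ≈ 1202.4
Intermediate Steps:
I(o, N) = 8 - 1/(2*o) (I(o, N) = 8 - 1/(o + o) = 8 - 1/(2*o))
(7 - 29) + 152*I(-9, -8) = (7 - 29) + 152*(8 - 1/2/(-9)) = -22 + 152*(8 - 1/2*(-1/9)) = -22 + 152*(8 + 1/18) = -22 + 152*(145/18) = -22 + 11020/9 = 10822/9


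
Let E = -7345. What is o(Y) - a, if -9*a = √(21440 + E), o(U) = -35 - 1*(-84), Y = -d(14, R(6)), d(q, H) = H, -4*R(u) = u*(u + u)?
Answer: 49 + √14095/9 ≈ 62.191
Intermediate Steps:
R(u) = -u²/2 (R(u) = -u*(u + u)/4 = -u*2*u/4 = -u²/2)
Y = 18 (Y = -(-1)*6²/2 = -(-1)*36/2 = -1*(-18) = 18)
o(U) = 49 (o(U) = -35 + 84 = 49)
a = -√14095/9 (a = -√(21440 - 7345)/9 = -√14095/9 ≈ -13.191)
o(Y) - a = 49 - (-1)*√14095/9 = 49 + √14095/9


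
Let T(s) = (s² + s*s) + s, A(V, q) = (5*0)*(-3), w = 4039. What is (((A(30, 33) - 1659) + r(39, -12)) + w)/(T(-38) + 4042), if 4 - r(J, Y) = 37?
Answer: 2347/6892 ≈ 0.34054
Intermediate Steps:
r(J, Y) = -33 (r(J, Y) = 4 - 1*37 = 4 - 37 = -33)
A(V, q) = 0 (A(V, q) = 0*(-3) = 0)
T(s) = s + 2*s² (T(s) = (s² + s²) + s = 2*s² + s = s + 2*s²)
(((A(30, 33) - 1659) + r(39, -12)) + w)/(T(-38) + 4042) = (((0 - 1659) - 33) + 4039)/(-38*(1 + 2*(-38)) + 4042) = ((-1659 - 33) + 4039)/(-38*(1 - 76) + 4042) = (-1692 + 4039)/(-38*(-75) + 4042) = 2347/(2850 + 4042) = 2347/6892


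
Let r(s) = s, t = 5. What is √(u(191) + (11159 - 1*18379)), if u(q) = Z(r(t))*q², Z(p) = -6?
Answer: I*√226106 ≈ 475.51*I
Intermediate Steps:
u(q) = -6*q²
√(u(191) + (11159 - 1*18379)) = √(-6*191² + (11159 - 1*18379)) = √(-6*36481 + (11159 - 18379)) = √(-218886 - 7220) = √(-226106) = I*√226106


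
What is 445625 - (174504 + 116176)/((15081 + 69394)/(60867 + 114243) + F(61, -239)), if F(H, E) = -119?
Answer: 1859846131835/4150723 ≈ 4.4808e+5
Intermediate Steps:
445625 - (174504 + 116176)/((15081 + 69394)/(60867 + 114243) + F(61, -239)) = 445625 - (174504 + 116176)/((15081 + 69394)/(60867 + 114243) - 119) = 445625 - 290680/(84475/175110 - 119) = 445625 - 290680/(84475*(1/175110) - 119) = 445625 - 290680/(16895/35022 - 119) = 445625 - 290680/(-4150723/35022) = 445625 - 290680*(-35022)/4150723 = 445625 - 1*(-10180194960/4150723) = 445625 + 10180194960/4150723 = 1859846131835/4150723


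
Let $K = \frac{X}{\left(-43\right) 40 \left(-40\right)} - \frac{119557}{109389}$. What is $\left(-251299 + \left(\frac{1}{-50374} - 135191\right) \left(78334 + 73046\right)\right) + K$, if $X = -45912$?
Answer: $- \frac{484920070800921204011677}{23694554389800} \approx -2.0465 \cdot 10^{10}$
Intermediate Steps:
$K = - \frac{1655973671}{940745400}$ ($K = - \frac{45912}{\left(-43\right) 40 \left(-40\right)} - \frac{119557}{109389} = - \frac{45912}{\left(-1720\right) \left(-40\right)} - \frac{119557}{109389} = - \frac{45912}{68800} - \frac{119557}{109389} = \left(-45912\right) \frac{1}{68800} - \frac{119557}{109389} = - \frac{5739}{8600} - \frac{119557}{109389} = - \frac{1655973671}{940745400} \approx -1.7603$)
$\left(-251299 + \left(\frac{1}{-50374} - 135191\right) \left(78334 + 73046\right)\right) + K = \left(-251299 + \left(\frac{1}{-50374} - 135191\right) \left(78334 + 73046\right)\right) - \frac{1655973671}{940745400} = \left(-251299 + \left(- \frac{1}{50374} - 135191\right) 151380\right) - \frac{1655973671}{940745400} = \left(-251299 - \frac{515457334515150}{25187}\right) - \frac{1655973671}{940745400} = - \frac{515463663983063}{25187} - \frac{1655973671}{940745400} = - \frac{484920070800921204011677}{23694554389800}$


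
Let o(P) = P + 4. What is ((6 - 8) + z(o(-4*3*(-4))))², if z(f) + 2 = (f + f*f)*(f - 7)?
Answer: 15379968256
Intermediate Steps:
o(P) = 4 + P
z(f) = -2 + (-7 + f)*(f + f²) (z(f) = -2 + (f + f*f)*(f - 7) = -2 + (f + f²)*(-7 + f) = -2 + (-7 + f)*(f + f²))
((6 - 8) + z(o(-4*3*(-4))))² = ((6 - 8) + (-2 + (4 - 4*3*(-4))³ - 7*(4 - 4*3*(-4)) - 6*(4 - 4*3*(-4))²))² = (-2 + (-2 + (4 - 12*(-4))³ - 7*(4 - 12*(-4)) - 6*(4 - 12*(-4))²))² = (-2 + (-2 + (4 + 48)³ - 7*(4 + 48) - 6*(4 + 48)²))² = (-2 + (-2 + 52³ - 7*52 - 6*52²))² = (-2 + (-2 + 140608 - 364 - 6*2704))² = (-2 + (-2 + 140608 - 364 - 16224))² = (-2 + 124018)² = 124016² = 15379968256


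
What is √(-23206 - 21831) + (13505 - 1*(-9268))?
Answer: 22773 + I*√45037 ≈ 22773.0 + 212.22*I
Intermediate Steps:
√(-23206 - 21831) + (13505 - 1*(-9268)) = √(-45037) + (13505 + 9268) = I*√45037 + 22773 = 22773 + I*√45037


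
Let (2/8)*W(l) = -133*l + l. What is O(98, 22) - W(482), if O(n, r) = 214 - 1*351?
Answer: 254359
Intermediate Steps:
W(l) = -528*l (W(l) = 4*(-133*l + l) = 4*(-132*l) = -528*l)
O(n, r) = -137 (O(n, r) = 214 - 351 = -137)
O(98, 22) - W(482) = -137 - (-528)*482 = -137 - 1*(-254496) = -137 + 254496 = 254359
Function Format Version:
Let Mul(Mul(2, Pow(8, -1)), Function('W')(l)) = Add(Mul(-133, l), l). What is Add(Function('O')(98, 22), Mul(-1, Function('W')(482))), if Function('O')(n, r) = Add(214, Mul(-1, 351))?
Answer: 254359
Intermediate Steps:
Function('W')(l) = Mul(-528, l) (Function('W')(l) = Mul(4, Add(Mul(-133, l), l)) = Mul(4, Mul(-132, l)) = Mul(-528, l))
Function('O')(n, r) = -137 (Function('O')(n, r) = Add(214, -351) = -137)
Add(Function('O')(98, 22), Mul(-1, Function('W')(482))) = Add(-137, Mul(-1, Mul(-528, 482))) = Add(-137, Mul(-1, -254496)) = Add(-137, 254496) = 254359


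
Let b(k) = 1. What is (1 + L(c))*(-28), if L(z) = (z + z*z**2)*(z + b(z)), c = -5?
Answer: -14588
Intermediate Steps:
L(z) = (1 + z)*(z + z**3) (L(z) = (z + z*z**2)*(z + 1) = (z + z**3)*(1 + z) = (1 + z)*(z + z**3))
(1 + L(c))*(-28) = (1 - 5*(1 - 5 + (-5)**2 + (-5)**3))*(-28) = (1 - 5*(1 - 5 + 25 - 125))*(-28) = (1 - 5*(-104))*(-28) = (1 + 520)*(-28) = 521*(-28) = -14588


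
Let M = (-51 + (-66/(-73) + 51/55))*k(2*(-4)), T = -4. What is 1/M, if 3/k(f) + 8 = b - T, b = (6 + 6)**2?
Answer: -140525/148059 ≈ -0.94911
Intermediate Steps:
b = 144 (b = 12**2 = 144)
k(f) = 3/140 (k(f) = 3/(-8 + (144 - 1*(-4))) = 3/(-8 + (144 + 4)) = 3/(-8 + 148) = 3/140)
M = -148059/140525 (M = (-51 + (-66/(-73) + 51/55))*(3/140) = (-51 + (-66*(-1/73) + 51*(1/55)))*(3/140) = (-51 + (66/73 + 51/55))*(3/140) = (-51 + 7353/4015)*(3/140) = -197412/4015*3/140 = -148059/140525 ≈ -1.0536)
1/M = 1/(-148059/140525) = -140525/148059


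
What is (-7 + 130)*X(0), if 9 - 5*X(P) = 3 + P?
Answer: 738/5 ≈ 147.60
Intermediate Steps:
X(P) = 6/5 - P/5 (X(P) = 9/5 - (3 + P)/5 = 9/5 + (-⅗ - P/5) = 6/5 - P/5)
(-7 + 130)*X(0) = (-7 + 130)*(6/5 - ⅕*0) = 123*(6/5 + 0) = 123*(6/5) = 738/5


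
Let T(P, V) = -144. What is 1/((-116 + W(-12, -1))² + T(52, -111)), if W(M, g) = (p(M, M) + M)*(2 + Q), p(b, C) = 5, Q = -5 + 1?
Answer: 1/10260 ≈ 9.7466e-5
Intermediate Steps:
Q = -4
W(M, g) = -10 - 2*M (W(M, g) = (5 + M)*(2 - 4) = (5 + M)*(-2) = -10 - 2*M)
1/((-116 + W(-12, -1))² + T(52, -111)) = 1/((-116 + (-10 - 2*(-12)))² - 144) = 1/((-116 + (-10 + 24))² - 144) = 1/((-116 + 14)² - 144) = 1/((-102)² - 144) = 1/(10404 - 144) = 1/10260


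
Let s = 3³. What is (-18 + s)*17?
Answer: 153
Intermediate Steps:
s = 27
(-18 + s)*17 = (-18 + 27)*17 = 9*17 = 153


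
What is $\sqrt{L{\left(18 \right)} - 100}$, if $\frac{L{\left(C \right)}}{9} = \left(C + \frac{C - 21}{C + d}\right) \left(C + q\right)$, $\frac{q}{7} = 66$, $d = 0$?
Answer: $2 \sqrt{19235} \approx 277.38$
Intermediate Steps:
$q = 462$ ($q = 7 \cdot 66 = 462$)
$L{\left(C \right)} = 9 \left(462 + C\right) \left(C + \frac{-21 + C}{C}\right)$ ($L{\left(C \right)} = 9 \left(C + \frac{C - 21}{C + 0}\right) \left(C + 462\right) = 9 \left(C + \frac{-21 + C}{C}\right) \left(462 + C\right) = 9 \left(462 + C\right) \left(C + \frac{-21 + C}{C}\right)$)
$\sqrt{L{\left(18 \right)} - 100} = \sqrt{\left(3969 - \frac{87318}{18} + 9 \cdot 18^{2} + 4167 \cdot 18\right) - 100} = \sqrt{\left(3969 - 4851 + 9 \cdot 324 + 75006\right) - 100} = \sqrt{\left(3969 - 4851 + 2916 + 75006\right) - 100} = \sqrt{77040 - 100} = \sqrt{76940} = 2 \sqrt{19235}$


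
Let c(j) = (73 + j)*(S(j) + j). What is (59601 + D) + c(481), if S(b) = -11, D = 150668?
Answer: 470649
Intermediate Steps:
c(j) = (-11 + j)*(73 + j) (c(j) = (73 + j)*(-11 + j) = (-11 + j)*(73 + j))
(59601 + D) + c(481) = (59601 + 150668) + (-803 + 481² + 62*481) = 210269 + (-803 + 231361 + 29822) = 210269 + 260380 = 470649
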